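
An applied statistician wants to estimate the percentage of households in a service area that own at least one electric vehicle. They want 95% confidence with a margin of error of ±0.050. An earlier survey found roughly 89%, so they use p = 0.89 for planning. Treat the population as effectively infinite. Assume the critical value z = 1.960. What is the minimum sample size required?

With p = 0.89, p(1−p) = 0.0979.
n = z²·p(1−p)/E² = 1.960² × 0.0979 / 0.050² = 3.8416 × 0.0979 / 0.002500 ≈ 150.44.
Rounding up gives n = 151.

151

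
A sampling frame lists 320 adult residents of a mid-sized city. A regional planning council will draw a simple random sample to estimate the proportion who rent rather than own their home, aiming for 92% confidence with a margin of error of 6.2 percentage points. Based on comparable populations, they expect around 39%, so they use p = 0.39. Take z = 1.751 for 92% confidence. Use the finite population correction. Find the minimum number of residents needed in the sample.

120

Unadjusted: n₀ = 1.751² × 0.39 × 0.61 / 0.062² ≈ 189.75, so n₀ = 190.
Finite population correction with N = 320: n = n₀ / (1 + (n₀−1)/N) = 190 / (1 + 189/320) = 190 / 1.5906 ≈ 119.45.
Rounding up, n = 120.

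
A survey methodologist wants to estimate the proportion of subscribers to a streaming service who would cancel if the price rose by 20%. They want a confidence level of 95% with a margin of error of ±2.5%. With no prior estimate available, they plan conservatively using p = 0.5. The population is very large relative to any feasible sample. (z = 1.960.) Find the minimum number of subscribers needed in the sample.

With p = 0.5, p(1−p) = 0.25.
n = z²·p(1−p)/E² = 1.960² × 0.2500 / 0.025² = 3.8416 × 0.2500 / 0.000625 ≈ 1536.64.
Rounding up gives n = 1537.

1537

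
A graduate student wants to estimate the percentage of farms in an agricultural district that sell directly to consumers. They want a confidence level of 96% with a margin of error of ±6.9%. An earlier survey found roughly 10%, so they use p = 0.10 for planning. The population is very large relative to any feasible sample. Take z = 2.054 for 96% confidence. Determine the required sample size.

80

With p = 0.10, p(1−p) = 0.0900.
n = z²·p(1−p)/E² = 2.054² × 0.0900 / 0.069² = 4.2189 × 0.0900 / 0.004761 ≈ 79.75.
Rounding up gives n = 80.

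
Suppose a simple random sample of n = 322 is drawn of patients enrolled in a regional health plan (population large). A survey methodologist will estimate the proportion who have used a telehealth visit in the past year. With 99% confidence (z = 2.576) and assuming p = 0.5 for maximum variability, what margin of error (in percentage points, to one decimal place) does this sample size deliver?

SE(p̂) = √[p(1−p)/n] = √[0.2500/322] = 0.02786.
E = z × SE = 2.576 × 0.02786 = 0.07178, or 7.2 percentage points.

7.2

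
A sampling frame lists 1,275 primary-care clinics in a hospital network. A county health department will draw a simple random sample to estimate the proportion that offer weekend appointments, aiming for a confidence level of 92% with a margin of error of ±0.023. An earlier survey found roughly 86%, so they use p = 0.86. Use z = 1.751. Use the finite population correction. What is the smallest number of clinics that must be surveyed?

452

Unadjusted: n₀ = 1.751² × 0.86 × 0.14 / 0.023² ≈ 697.82, so n₀ = 698.
Finite population correction with N = 1,275: n = n₀ / (1 + (n₀−1)/N) = 698 / (1 + 697/1275) = 698 / 1.5467 ≈ 451.29.
Rounding up, n = 452.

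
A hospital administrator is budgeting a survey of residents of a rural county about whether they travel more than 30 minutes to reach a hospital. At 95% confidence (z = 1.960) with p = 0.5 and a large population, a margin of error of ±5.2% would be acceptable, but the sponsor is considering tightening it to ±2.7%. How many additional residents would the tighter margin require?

962

At ±5.2%: n = 1.960² × 0.2500 / 0.052² ≈ 355.18 → 356.
At ±2.7%: n = 1.960² × 0.2500 / 0.027² ≈ 1317.42 → 1318.
Additional respondents: 1318 − 356 = 962.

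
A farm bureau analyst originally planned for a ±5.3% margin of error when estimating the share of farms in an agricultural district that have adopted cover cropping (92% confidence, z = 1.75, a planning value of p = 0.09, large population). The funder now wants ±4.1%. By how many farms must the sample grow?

At ±5.3%: n = 1.75² × 0.0819 / 0.053² ≈ 89.29 → 90.
At ±4.1%: n = 1.75² × 0.0819 / 0.041² ≈ 149.21 → 150.
Additional respondents: 150 − 90 = 60.

60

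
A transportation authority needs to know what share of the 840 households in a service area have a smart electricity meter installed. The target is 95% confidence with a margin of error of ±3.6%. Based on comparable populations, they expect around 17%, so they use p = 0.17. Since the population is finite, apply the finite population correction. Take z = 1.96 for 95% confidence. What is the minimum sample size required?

280

Unadjusted: n₀ = 1.96² × 0.17 × 0.83 / 0.036² ≈ 418.25, so n₀ = 419.
Finite population correction with N = 840: n = n₀ / (1 + (n₀−1)/N) = 419 / (1 + 418/840) = 419 / 1.4976 ≈ 279.78.
Rounding up, n = 280.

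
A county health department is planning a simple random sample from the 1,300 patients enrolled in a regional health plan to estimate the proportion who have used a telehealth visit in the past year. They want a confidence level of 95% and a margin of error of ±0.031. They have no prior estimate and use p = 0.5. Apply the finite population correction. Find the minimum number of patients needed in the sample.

For 95% confidence, z = 1.96.
Unadjusted: n₀ = 1.96² × 0.50 × 0.50 / 0.031² ≈ 999.38, so n₀ = 1000.
Finite population correction with N = 1,300: n = n₀ / (1 + (n₀−1)/N) = 1000 / (1 + 999/1300) = 1000 / 1.7685 ≈ 565.46.
Rounding up, n = 566.

566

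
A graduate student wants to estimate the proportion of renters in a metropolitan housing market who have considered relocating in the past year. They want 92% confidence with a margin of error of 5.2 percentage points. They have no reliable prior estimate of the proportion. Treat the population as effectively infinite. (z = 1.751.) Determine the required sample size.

284

With no prior estimate, use p = 0.5, giving p(1−p) = 0.25.
n = z²·p(1−p)/E² = 1.751² × 0.2500 / 0.052² = 3.0660 × 0.2500 / 0.002704 ≈ 283.47.
Rounding up gives n = 284.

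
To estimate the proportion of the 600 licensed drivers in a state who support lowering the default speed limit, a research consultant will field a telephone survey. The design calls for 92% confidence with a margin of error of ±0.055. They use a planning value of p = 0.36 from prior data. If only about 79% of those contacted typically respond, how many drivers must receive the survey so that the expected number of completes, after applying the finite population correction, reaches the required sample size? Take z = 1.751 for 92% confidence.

214

Completed interviews needed (unadjusted): n₀ = 1.751² × 0.2304 / 0.055² ≈ 233.52 → 234.
FPC for N = 600: n = 234 / (1 + 233/600) = 234 / 1.3883 ≈ 168.55 → 169.
At a 79% response rate, contacts needed = 169 / 0.79 ≈ 213.92 → 214.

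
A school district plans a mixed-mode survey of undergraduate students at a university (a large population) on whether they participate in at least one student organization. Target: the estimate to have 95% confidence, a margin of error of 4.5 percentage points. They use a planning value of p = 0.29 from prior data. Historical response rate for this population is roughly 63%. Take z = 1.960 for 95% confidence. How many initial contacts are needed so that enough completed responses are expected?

Completed interviews needed: n₀ = 1.960² × 0.2059 / 0.045² ≈ 390.61 → 391.
At a 63% response rate, contacts needed = 391 / 0.63 ≈ 620.63 → 621.

621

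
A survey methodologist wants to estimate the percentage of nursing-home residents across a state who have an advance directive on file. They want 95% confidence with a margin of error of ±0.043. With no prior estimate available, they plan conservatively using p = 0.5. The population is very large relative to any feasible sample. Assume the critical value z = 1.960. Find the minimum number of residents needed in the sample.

520

With p = 0.5, p(1−p) = 0.25.
n = z²·p(1−p)/E² = 1.960² × 0.2500 / 0.043² = 3.8416 × 0.2500 / 0.001849 ≈ 519.42.
Rounding up gives n = 520.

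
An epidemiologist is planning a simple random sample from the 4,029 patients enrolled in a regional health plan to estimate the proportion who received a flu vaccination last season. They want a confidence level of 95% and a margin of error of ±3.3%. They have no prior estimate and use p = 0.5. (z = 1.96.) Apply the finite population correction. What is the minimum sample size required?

724

Unadjusted: n₀ = 1.96² × 0.50 × 0.50 / 0.033² ≈ 881.91, so n₀ = 882.
Finite population correction with N = 4,029: n = n₀ / (1 + (n₀−1)/N) = 882 / (1 + 881/4029) = 882 / 1.2187 ≈ 723.74.
Rounding up, n = 724.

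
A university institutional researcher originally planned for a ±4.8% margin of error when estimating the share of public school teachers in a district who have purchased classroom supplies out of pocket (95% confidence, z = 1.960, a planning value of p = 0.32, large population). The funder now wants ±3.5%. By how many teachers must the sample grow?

320

At ±4.8%: n = 1.960² × 0.2176 / 0.048² ≈ 362.82 → 363.
At ±3.5%: n = 1.960² × 0.2176 / 0.035² ≈ 682.39 → 683.
Additional respondents: 683 − 363 = 320.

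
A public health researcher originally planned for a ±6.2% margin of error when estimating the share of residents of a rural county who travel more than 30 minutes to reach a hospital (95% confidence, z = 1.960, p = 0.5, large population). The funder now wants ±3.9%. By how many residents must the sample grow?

382

At ±6.2%: n = 1.960² × 0.2500 / 0.062² ≈ 249.84 → 250.
At ±3.9%: n = 1.960² × 0.2500 / 0.039² ≈ 631.43 → 632.
Additional respondents: 632 − 250 = 382.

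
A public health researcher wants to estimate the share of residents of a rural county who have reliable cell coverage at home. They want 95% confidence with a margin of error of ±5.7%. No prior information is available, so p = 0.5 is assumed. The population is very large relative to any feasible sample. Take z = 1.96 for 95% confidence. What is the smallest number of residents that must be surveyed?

With p = 0.5, p(1−p) = 0.25.
n = z²·p(1−p)/E² = 1.96² × 0.2500 / 0.057² = 3.8416 × 0.2500 / 0.003249 ≈ 295.60.
Rounding up gives n = 296.

296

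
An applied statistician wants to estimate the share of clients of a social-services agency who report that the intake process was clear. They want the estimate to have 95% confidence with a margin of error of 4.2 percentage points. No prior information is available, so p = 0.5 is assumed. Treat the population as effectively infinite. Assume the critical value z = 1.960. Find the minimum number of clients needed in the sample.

545

With p = 0.5, p(1−p) = 0.25.
n = z²·p(1−p)/E² = 1.960² × 0.2500 / 0.042² = 3.8416 × 0.2500 / 0.001764 ≈ 544.44.
Rounding up gives n = 545.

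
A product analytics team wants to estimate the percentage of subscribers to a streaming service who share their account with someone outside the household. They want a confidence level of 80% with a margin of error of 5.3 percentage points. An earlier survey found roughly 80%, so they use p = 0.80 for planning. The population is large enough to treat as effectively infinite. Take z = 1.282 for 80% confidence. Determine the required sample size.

With p = 0.80, p(1−p) = 0.1600.
n = z²·p(1−p)/E² = 1.282² × 0.1600 / 0.053² = 1.6435 × 0.1600 / 0.002809 ≈ 93.61.
Rounding up gives n = 94.

94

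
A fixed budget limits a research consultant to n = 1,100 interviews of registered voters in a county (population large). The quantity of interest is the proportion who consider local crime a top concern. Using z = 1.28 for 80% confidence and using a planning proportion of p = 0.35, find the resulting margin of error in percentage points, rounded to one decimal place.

SE(p̂) = √[p(1−p)/n] = √[0.2275/1100] = 0.01438.
E = z × SE = 1.28 × 0.01438 = 0.01841, or 1.8 percentage points.

1.8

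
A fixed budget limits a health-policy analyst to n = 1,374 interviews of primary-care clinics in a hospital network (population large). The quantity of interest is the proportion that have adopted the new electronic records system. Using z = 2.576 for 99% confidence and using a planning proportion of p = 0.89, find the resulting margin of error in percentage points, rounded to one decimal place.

2.2

SE(p̂) = √[p(1−p)/n] = √[0.0979/1374] = 0.00844.
E = z × SE = 2.576 × 0.00844 = 0.02174, or 2.2 percentage points.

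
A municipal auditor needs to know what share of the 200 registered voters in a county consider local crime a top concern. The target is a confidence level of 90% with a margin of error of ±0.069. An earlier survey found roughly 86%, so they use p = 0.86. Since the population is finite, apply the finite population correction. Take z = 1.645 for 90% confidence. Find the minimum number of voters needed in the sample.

Unadjusted: n₀ = 1.645² × 0.86 × 0.14 / 0.069² ≈ 68.43, so n₀ = 69.
Finite population correction with N = 200: n = n₀ / (1 + (n₀−1)/N) = 69 / (1 + 68/200) = 69 / 1.3400 ≈ 51.49.
Rounding up, n = 52.

52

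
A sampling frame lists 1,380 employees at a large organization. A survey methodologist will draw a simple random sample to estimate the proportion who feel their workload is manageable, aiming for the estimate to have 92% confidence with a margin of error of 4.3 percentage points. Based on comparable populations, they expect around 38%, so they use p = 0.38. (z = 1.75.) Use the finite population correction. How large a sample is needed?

Unadjusted: n₀ = 1.75² × 0.38 × 0.62 / 0.043² ≈ 390.22, so n₀ = 391.
Finite population correction with N = 1,380: n = n₀ / (1 + (n₀−1)/N) = 391 / (1 + 390/1380) = 391 / 1.2826 ≈ 304.85.
Rounding up, n = 305.

305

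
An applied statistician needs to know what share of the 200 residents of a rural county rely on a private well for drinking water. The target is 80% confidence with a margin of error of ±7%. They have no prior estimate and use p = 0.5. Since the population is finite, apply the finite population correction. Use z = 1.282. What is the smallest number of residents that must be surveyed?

60

Unadjusted: n₀ = 1.282² × 0.50 × 0.50 / 0.070² ≈ 83.85, so n₀ = 84.
Finite population correction with N = 200: n = n₀ / (1 + (n₀−1)/N) = 84 / (1 + 83/200) = 84 / 1.4150 ≈ 59.36.
Rounding up, n = 60.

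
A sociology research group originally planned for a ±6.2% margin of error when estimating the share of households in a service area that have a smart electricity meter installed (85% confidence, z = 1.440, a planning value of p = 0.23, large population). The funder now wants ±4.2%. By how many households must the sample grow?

At ±6.2%: n = 1.440² × 0.1771 / 0.062² ≈ 95.53 → 96.
At ±4.2%: n = 1.440² × 0.1771 / 0.042² ≈ 208.18 → 209.
Additional respondents: 209 − 96 = 113.

113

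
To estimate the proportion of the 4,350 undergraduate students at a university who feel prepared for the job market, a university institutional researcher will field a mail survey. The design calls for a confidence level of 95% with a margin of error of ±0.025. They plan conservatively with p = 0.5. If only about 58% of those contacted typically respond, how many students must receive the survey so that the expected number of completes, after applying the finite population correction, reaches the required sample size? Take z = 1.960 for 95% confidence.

Completed interviews needed (unadjusted): n₀ = 1.960² × 0.2500 / 0.025² ≈ 1536.64 → 1537.
FPC for N = 4,350: n = 1537 / (1 + 1536/4350) = 1537 / 1.3531 ≈ 1135.91 → 1136.
At a 58% response rate, contacts needed = 1136 / 0.58 ≈ 1958.62 → 1959.

1959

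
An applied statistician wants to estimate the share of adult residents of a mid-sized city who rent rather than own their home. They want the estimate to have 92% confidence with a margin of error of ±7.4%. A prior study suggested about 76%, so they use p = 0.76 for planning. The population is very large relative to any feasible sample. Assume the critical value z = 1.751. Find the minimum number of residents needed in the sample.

103

With p = 0.76, p(1−p) = 0.1824.
n = z²·p(1−p)/E² = 1.751² × 0.1824 / 0.074² = 3.0660 × 0.1824 / 0.005476 ≈ 102.13.
Rounding up gives n = 103.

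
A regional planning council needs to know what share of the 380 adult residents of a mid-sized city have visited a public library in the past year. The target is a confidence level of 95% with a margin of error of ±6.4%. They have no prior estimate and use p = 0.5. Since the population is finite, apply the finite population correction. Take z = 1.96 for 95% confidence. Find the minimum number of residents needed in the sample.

146

Unadjusted: n₀ = 1.96² × 0.50 × 0.50 / 0.064² ≈ 234.47, so n₀ = 235.
Finite population correction with N = 380: n = n₀ / (1 + (n₀−1)/N) = 235 / (1 + 234/380) = 235 / 1.6158 ≈ 145.44.
Rounding up, n = 146.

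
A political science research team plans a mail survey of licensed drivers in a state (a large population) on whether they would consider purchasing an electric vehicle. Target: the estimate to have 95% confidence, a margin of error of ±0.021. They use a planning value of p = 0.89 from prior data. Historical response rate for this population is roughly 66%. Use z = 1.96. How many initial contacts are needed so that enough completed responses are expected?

1293

Completed interviews needed: n₀ = 1.96² × 0.0979 / 0.021² ≈ 852.82 → 853.
At a 66% response rate, contacts needed = 853 / 0.66 ≈ 1292.42 → 1293.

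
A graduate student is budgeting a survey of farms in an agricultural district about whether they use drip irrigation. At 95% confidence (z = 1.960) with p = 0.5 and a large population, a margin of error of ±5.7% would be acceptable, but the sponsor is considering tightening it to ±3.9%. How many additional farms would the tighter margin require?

At ±5.7%: n = 1.960² × 0.2500 / 0.057² ≈ 295.60 → 296.
At ±3.9%: n = 1.960² × 0.2500 / 0.039² ≈ 631.43 → 632.
Additional respondents: 632 − 296 = 336.

336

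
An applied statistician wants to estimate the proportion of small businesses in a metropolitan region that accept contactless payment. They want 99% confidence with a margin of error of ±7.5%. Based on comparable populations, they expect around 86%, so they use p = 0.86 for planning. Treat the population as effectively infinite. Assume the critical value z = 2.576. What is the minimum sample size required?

With p = 0.86, p(1−p) = 0.1204.
n = z²·p(1−p)/E² = 2.576² × 0.1204 / 0.075² = 6.6358 × 0.1204 / 0.005625 ≈ 142.04.
Rounding up gives n = 143.

143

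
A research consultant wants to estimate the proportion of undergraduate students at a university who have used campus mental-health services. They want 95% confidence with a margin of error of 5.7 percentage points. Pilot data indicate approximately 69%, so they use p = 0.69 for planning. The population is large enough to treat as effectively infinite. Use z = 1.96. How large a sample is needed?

253

With p = 0.69, p(1−p) = 0.2139.
n = z²·p(1−p)/E² = 1.96² × 0.2139 / 0.057² = 3.8416 × 0.2139 / 0.003249 ≈ 252.91.
Rounding up gives n = 253.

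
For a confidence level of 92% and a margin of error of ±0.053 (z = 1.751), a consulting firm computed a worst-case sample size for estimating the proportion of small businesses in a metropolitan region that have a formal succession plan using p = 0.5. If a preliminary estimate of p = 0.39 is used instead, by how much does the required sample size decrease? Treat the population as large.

13

Conservative (p = 0.5): n = 1.751² × 0.25 / 0.053² ≈ 272.87 → 273.
Using p = 0.39: p(1−p) = 0.2379, so n = 1.751² × 0.2379 / 0.053² ≈ 259.67 → 260.
Reduction: 273 − 260 = 13.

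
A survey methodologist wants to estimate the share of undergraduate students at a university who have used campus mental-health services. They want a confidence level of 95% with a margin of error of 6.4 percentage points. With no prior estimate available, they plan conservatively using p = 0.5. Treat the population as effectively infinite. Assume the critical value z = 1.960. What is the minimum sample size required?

With p = 0.5, p(1−p) = 0.25.
n = z²·p(1−p)/E² = 1.960² × 0.2500 / 0.064² = 3.8416 × 0.2500 / 0.004096 ≈ 234.47.
Rounding up gives n = 235.

235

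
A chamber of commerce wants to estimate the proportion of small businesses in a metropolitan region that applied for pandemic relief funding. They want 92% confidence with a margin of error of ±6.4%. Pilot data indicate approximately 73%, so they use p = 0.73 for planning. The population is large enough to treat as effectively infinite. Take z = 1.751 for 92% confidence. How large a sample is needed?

148

With p = 0.73, p(1−p) = 0.1971.
n = z²·p(1−p)/E² = 1.751² × 0.1971 / 0.064² = 3.0660 × 0.1971 / 0.004096 ≈ 147.54.
Rounding up gives n = 148.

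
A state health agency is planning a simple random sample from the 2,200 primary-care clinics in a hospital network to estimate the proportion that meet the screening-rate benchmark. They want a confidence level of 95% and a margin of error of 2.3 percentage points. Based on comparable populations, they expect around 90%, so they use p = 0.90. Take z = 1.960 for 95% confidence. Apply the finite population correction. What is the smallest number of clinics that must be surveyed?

505

Unadjusted: n₀ = 1.960² × 0.90 × 0.10 / 0.023² ≈ 653.58, so n₀ = 654.
Finite population correction with N = 2,200: n = n₀ / (1 + (n₀−1)/N) = 654 / (1 + 653/2200) = 654 / 1.2968 ≈ 504.31.
Rounding up, n = 505.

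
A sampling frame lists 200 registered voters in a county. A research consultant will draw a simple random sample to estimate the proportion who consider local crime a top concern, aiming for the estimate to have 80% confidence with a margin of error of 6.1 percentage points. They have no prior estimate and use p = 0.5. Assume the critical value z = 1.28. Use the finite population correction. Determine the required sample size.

72

Unadjusted: n₀ = 1.28² × 0.50 × 0.50 / 0.061² ≈ 110.08, so n₀ = 111.
Finite population correction with N = 200: n = n₀ / (1 + (n₀−1)/N) = 111 / (1 + 110/200) = 111 / 1.5500 ≈ 71.61.
Rounding up, n = 72.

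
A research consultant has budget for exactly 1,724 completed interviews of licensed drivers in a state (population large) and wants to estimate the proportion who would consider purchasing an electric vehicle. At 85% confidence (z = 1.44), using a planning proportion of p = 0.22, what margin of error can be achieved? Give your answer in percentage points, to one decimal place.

1.4

SE(p̂) = √[p(1−p)/n] = √[0.1716/1724] = 0.00998.
E = z × SE = 1.44 × 0.00998 = 0.01437, or 1.4 percentage points.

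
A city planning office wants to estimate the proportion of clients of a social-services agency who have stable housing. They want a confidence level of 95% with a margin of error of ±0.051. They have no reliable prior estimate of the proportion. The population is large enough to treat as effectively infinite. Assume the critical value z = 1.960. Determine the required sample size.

370

With no prior estimate, use p = 0.5, giving p(1−p) = 0.25.
n = z²·p(1−p)/E² = 1.960² × 0.2500 / 0.051² = 3.8416 × 0.2500 / 0.002601 ≈ 369.24.
Rounding up gives n = 370.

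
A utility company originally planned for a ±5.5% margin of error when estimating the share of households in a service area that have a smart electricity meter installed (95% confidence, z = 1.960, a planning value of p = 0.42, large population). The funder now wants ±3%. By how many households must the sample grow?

At ±5.5%: n = 1.960² × 0.2436 / 0.055² ≈ 309.36 → 310.
At ±3%: n = 1.960² × 0.2436 / 0.030² ≈ 1039.79 → 1040.
Additional respondents: 1040 − 310 = 730.

730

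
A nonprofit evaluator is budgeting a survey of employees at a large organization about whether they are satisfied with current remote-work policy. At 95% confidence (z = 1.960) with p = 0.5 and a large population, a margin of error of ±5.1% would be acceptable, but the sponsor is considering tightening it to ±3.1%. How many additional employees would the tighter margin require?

At ±5.1%: n = 1.960² × 0.2500 / 0.051² ≈ 369.24 → 370.
At ±3.1%: n = 1.960² × 0.2500 / 0.031² ≈ 999.38 → 1000.
Additional respondents: 1000 − 370 = 630.

630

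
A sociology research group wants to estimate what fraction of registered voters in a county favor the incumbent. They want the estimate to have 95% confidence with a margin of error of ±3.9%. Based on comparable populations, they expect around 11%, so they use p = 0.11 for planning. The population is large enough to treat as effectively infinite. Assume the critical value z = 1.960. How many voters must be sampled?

With p = 0.11, p(1−p) = 0.0979.
n = z²·p(1−p)/E² = 1.960² × 0.0979 / 0.039² = 3.8416 × 0.0979 / 0.001521 ≈ 247.27.
Rounding up gives n = 248.

248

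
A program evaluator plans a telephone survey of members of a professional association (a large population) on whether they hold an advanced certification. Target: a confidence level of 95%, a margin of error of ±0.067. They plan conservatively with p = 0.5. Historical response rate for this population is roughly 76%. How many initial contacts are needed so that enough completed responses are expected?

For 95% confidence, z = 1.96.
Completed interviews needed: n₀ = 1.96² × 0.2500 / 0.067² ≈ 213.95 → 214.
At a 76% response rate, contacts needed = 214 / 0.76 ≈ 281.58 → 282.

282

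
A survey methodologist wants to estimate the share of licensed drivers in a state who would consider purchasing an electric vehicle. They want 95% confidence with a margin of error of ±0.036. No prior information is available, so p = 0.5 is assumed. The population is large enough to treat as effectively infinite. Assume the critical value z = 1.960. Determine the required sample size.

With p = 0.5, p(1−p) = 0.25.
n = z²·p(1−p)/E² = 1.960² × 0.2500 / 0.036² = 3.8416 × 0.2500 / 0.001296 ≈ 741.05.
Rounding up gives n = 742.

742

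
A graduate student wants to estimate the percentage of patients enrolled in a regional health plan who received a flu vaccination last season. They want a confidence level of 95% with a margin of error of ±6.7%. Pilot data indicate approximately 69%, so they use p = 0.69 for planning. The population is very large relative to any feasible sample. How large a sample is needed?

184

For 95% confidence, z = 1.96.
With p = 0.69, p(1−p) = 0.2139.
n = z²·p(1−p)/E² = 1.96² × 0.2139 / 0.067² = 3.8416 × 0.2139 / 0.004489 ≈ 183.05.
Rounding up gives n = 184.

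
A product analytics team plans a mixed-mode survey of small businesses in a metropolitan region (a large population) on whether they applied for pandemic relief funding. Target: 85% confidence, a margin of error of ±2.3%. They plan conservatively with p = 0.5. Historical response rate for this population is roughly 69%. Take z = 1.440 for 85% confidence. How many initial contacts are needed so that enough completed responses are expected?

1421

Completed interviews needed: n₀ = 1.440² × 0.2500 / 0.023² ≈ 979.96 → 980.
At a 69% response rate, contacts needed = 980 / 0.69 ≈ 1420.29 → 1421.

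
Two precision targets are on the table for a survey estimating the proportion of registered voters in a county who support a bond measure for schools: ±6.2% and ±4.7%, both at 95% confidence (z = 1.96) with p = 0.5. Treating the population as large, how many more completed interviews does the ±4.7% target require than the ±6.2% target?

At ±6.2%: n = 1.96² × 0.2500 / 0.062² ≈ 249.84 → 250.
At ±4.7%: n = 1.96² × 0.2500 / 0.047² ≈ 434.77 → 435.
Additional respondents: 435 − 250 = 185.

185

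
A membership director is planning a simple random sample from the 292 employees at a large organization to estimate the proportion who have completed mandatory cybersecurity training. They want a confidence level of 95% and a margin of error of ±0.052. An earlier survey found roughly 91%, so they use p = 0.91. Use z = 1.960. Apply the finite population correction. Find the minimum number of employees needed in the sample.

Unadjusted: n₀ = 1.960² × 0.91 × 0.09 / 0.052² ≈ 116.36, so n₀ = 117.
Finite population correction with N = 292: n = n₀ / (1 + (n₀−1)/N) = 117 / (1 + 116/292) = 117 / 1.3973 ≈ 83.74.
Rounding up, n = 84.

84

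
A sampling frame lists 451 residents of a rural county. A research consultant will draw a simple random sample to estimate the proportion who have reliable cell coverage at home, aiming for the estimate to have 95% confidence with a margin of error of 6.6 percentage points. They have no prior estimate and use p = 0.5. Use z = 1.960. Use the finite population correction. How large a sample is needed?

Unadjusted: n₀ = 1.960² × 0.50 × 0.50 / 0.066² ≈ 220.48, so n₀ = 221.
Finite population correction with N = 451: n = n₀ / (1 + (n₀−1)/N) = 221 / (1 + 220/451) = 221 / 1.4878 ≈ 148.54.
Rounding up, n = 149.

149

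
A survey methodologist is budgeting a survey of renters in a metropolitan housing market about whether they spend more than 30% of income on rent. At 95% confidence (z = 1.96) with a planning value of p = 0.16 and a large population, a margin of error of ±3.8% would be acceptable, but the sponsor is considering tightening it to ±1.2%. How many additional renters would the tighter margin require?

3228

At ±3.8%: n = 1.96² × 0.1344 / 0.038² ≈ 357.56 → 358.
At ±1.2%: n = 1.96² × 0.1344 / 0.012² ≈ 3585.49 → 3586.
Additional respondents: 3586 − 358 = 3228.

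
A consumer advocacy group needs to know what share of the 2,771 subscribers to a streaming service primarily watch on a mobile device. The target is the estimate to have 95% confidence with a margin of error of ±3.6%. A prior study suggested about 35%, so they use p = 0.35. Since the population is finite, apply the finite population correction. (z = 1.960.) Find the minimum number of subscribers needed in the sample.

543

Unadjusted: n₀ = 1.960² × 0.35 × 0.65 / 0.036² ≈ 674.35, so n₀ = 675.
Finite population correction with N = 2,771: n = n₀ / (1 + (n₀−1)/N) = 675 / (1 + 674/2771) = 675 / 1.2432 ≈ 542.94.
Rounding up, n = 543.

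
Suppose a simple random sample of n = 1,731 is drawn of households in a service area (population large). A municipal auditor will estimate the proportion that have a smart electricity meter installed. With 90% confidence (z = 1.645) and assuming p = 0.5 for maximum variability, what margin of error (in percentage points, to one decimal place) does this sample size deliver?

2.0

SE(p̂) = √[p(1−p)/n] = √[0.2500/1731] = 0.01202.
E = z × SE = 1.645 × 0.01202 = 0.01977, or 2.0 percentage points.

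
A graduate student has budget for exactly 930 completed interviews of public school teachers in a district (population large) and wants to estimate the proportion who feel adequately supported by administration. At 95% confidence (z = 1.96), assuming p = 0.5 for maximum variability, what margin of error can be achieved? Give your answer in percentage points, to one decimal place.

SE(p̂) = √[p(1−p)/n] = √[0.2500/930] = 0.01640.
E = z × SE = 1.96 × 0.01640 = 0.03214, or 3.2 percentage points.

3.2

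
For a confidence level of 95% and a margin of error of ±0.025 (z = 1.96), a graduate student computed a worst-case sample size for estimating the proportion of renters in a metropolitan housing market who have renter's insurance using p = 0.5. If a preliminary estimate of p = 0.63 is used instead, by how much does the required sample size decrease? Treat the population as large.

Conservative (p = 0.5): n = 1.96² × 0.25 / 0.025² ≈ 1536.64 → 1537.
Using p = 0.63: p(1−p) = 0.2331, so n = 1.96² × 0.2331 / 0.025² ≈ 1432.76 → 1433.
Reduction: 1537 − 1433 = 104.

104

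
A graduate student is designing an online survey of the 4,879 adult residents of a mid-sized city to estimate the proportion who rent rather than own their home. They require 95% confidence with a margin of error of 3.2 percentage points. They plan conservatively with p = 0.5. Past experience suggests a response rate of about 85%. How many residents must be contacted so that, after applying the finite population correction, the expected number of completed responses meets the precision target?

For 95% confidence, z = 1.960.
Completed interviews needed (unadjusted): n₀ = 1.960² × 0.2500 / 0.032² ≈ 937.89 → 938.
FPC for N = 4,879: n = 938 / (1 + 937/4879) = 938 / 1.1920 ≈ 786.88 → 787.
At an 85% response rate, contacts needed = 787 / 0.85 ≈ 925.88 → 926.

926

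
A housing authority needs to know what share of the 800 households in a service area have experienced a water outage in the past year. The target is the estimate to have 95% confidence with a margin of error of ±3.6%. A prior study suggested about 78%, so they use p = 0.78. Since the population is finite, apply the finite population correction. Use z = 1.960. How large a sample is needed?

Unadjusted: n₀ = 1.960² × 0.78 × 0.22 / 0.036² ≈ 508.66, so n₀ = 509.
Finite population correction with N = 800: n = n₀ / (1 + (n₀−1)/N) = 509 / (1 + 508/800) = 509 / 1.6350 ≈ 311.31.
Rounding up, n = 312.

312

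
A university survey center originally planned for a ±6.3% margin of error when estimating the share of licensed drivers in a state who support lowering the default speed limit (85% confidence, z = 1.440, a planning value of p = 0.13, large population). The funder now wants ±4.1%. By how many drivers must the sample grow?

80

At ±6.3%: n = 1.440² × 0.1131 / 0.063² ≈ 59.09 → 60.
At ±4.1%: n = 1.440² × 0.1131 / 0.041² ≈ 139.51 → 140.
Additional respondents: 140 − 60 = 80.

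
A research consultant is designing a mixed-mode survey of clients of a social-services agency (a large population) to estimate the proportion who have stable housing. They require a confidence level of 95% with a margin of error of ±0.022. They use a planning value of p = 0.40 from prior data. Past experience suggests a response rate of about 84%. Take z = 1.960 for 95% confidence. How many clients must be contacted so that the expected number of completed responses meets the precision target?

Completed interviews needed: n₀ = 1.960² × 0.2400 / 0.022² ≈ 1904.93 → 1905.
At an 84% response rate, contacts needed = 1905 / 0.84 ≈ 2267.86 → 2268.

2268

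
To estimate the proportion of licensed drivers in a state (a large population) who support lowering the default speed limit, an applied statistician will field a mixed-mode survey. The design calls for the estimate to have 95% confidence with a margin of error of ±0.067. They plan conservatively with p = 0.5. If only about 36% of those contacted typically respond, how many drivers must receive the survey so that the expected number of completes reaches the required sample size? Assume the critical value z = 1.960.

Completed interviews needed: n₀ = 1.960² × 0.2500 / 0.067² ≈ 213.95 → 214.
At a 36% response rate, contacts needed = 214 / 0.36 ≈ 594.44 → 595.

595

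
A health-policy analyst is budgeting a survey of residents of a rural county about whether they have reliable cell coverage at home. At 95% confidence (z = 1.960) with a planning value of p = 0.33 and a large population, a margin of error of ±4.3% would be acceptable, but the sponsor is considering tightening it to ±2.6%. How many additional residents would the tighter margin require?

797

At ±4.3%: n = 1.960² × 0.2211 / 0.043² ≈ 459.37 → 460.
At ±2.6%: n = 1.960² × 0.2211 / 0.026² ≈ 1256.48 → 1257.
Additional respondents: 1257 − 460 = 797.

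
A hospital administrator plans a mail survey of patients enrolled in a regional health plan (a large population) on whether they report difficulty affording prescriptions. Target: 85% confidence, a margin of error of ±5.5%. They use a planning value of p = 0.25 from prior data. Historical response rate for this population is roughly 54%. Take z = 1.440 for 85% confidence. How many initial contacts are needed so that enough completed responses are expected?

Completed interviews needed: n₀ = 1.440² × 0.1875 / 0.055² ≈ 128.53 → 129.
At a 54% response rate, contacts needed = 129 / 0.54 ≈ 238.89 → 239.

239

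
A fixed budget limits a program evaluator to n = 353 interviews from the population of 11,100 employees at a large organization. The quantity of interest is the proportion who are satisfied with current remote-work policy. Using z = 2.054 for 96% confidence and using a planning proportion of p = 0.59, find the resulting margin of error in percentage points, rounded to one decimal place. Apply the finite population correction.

Finite-population factor: (N−n)/(N−1) = (11100−353)/(11100−1) = 0.9683.
SE(p̂) = √[p(1−p)/n · (N−n)/(N−1)] = √[0.2419/353 × 0.9683] = 0.02576.
E = z × SE = 2.054 × 0.02576 = 0.05291 ≈ 5.3 percentage points.

5.3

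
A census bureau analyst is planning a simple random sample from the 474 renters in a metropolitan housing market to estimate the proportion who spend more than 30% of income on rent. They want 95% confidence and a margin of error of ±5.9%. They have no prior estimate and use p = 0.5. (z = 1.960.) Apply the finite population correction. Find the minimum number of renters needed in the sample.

175

Unadjusted: n₀ = 1.960² × 0.50 × 0.50 / 0.059² ≈ 275.90, so n₀ = 276.
Finite population correction with N = 474: n = n₀ / (1 + (n₀−1)/N) = 276 / (1 + 275/474) = 276 / 1.5802 ≈ 174.66.
Rounding up, n = 175.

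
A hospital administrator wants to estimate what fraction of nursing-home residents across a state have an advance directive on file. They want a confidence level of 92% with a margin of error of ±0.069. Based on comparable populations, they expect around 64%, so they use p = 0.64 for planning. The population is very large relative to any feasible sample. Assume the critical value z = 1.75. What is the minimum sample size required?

With p = 0.64, p(1−p) = 0.2304.
n = z²·p(1−p)/E² = 1.75² × 0.2304 / 0.069² = 3.0625 × 0.2304 / 0.004761 ≈ 148.20.
Rounding up gives n = 149.

149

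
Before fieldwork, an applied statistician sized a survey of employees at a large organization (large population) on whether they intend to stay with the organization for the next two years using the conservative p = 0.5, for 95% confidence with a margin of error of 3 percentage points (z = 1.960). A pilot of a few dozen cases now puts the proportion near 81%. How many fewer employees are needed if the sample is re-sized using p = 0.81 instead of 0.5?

411

Conservative (p = 0.5): n = 1.960² × 0.25 / 0.030² ≈ 1067.11 → 1068.
Using p = 0.81: p(1−p) = 0.1539, so n = 1.960² × 0.1539 / 0.030² ≈ 656.91 → 657.
Reduction: 1068 − 657 = 411.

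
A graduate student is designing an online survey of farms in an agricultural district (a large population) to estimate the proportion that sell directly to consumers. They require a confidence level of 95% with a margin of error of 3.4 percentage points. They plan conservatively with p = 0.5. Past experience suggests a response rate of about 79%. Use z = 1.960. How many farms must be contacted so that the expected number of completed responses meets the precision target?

Completed interviews needed: n₀ = 1.960² × 0.2500 / 0.034² ≈ 830.80 → 831.
At a 79% response rate, contacts needed = 831 / 0.79 ≈ 1051.90 → 1052.

1052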